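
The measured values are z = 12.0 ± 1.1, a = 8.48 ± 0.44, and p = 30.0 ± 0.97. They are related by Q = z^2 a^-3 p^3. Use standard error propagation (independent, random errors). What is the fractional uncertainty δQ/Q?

For a monomial Q ∝ z^2, a^-3, p^3, fractional errors add in quadrature:
  (2·δz/z)² = (2×0.0917)² = 0.0336;  (-3·δa/a)² = (-3×0.0519)² = 0.0242;  (3·δp/p)² = (3×0.0323)² = 0.00941
δQ/Q = √(0.0673) = 0.259

0.259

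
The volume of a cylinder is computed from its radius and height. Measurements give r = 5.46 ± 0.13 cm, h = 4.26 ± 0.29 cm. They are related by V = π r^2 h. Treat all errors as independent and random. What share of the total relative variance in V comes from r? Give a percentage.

(δV/V)² = (2·δr/r)² + (1·δh/h)²
  r term: (2×0.0238)² = 0.00227
  h term: (1×0.0681)² = 0.00463
Total = 0.00690. Share from r = 0.00227/0.00690 = 0.329.

32.9%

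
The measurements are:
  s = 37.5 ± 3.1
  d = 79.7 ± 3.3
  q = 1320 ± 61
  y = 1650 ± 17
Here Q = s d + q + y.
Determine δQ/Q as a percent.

Let p = s·d = 2990. δp/p = √((1·δs/s)² + (1·δd/d)²) = √(0.00683 + 0.00171) = 0.0925, so δp = 276.
Q = p + q + y: δQ = √(δp² + δq² + δy²) = √(76400 + 3720 + 289) = 283
Q = 5960, so δQ/Q = 283/5960 = 0.0476.

4.76%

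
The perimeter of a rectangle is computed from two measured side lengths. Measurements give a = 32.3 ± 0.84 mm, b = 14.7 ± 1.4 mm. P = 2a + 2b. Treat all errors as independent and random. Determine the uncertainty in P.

Absolute uncertainties add in quadrature for a linear combination:
  (2·δa)² = 2.82;  (2·δb)² = 7.84
δP = √(10.7) = 3.27 mm

3.27 mm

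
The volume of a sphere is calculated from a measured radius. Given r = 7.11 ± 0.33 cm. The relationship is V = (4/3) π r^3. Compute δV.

V ∝ r^3, so δV/V = |3| · δr/r = 3 × 0.0464 = 0.139.
V = 1510 cm^3, so δV = 0.139 × 1510 = 210 cm^3.

210 cm^3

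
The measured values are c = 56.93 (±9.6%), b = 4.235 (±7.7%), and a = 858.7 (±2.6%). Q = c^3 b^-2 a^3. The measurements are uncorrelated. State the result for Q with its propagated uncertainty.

(6.514 ± 2.19) × 10^12

Each factor contributes (exponent × relative error)² to (δQ/Q)²:
  (3·δc/c)² = (3×0.0960)² = 0.0829;  (-2·δb/b)² = (-2×0.0770)² = 0.0237;  (3·δa/a)² = (3×0.0260)² = 0.00608
δQ/Q = √(0.113) = 0.336
Q = 6.514e+12, so δQ = 0.336 × 6.514e+12 = 2.19e+12.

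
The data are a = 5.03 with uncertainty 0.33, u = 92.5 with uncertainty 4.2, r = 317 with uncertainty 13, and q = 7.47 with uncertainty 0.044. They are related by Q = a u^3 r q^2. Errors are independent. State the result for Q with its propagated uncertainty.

Since Q is a product/quotient, work with relative uncertainties:
  (1·δa/a)² = (1×0.0656)² = 0.00430;  (3·δu/u)² = (3×0.0454)² = 0.0186;  (1·δr/r)² = (1×0.0410)² = 0.00168;  (2·δq/q)² = (2×0.00589)² = 0.000139
δQ/Q = √(0.0247) = 0.157
Q = 7.04e+10, so δQ = 0.157 × 7.04e+10 = 1.11e+10.

(7.04 ± 1.11) × 10^10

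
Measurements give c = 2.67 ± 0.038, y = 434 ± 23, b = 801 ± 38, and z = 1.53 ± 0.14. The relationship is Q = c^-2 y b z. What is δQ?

Each factor contributes (exponent × relative error)² to (δQ/Q)²:
  (-2·δc/c)² = (-2×0.0142)² = 0.000810;  (1·δy/y)² = (1×0.0530)² = 0.00281;  (1·δb/b)² = (1×0.0474)² = 0.00225;  (1·δz/z)² = (1×0.0915)² = 0.00837
δQ/Q = √(0.0142) = 0.119
Q = 74600, so δQ = 0.119 × 74600 = 8900.

8900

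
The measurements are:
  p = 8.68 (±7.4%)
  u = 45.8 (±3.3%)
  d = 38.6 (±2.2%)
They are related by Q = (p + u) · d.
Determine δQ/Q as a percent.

3.73%

Let w = p + u = 54.5. δw = √(δp² + δu²) = √(0.413 + 2.28) = 1.64, so δw/w = 0.0301.
Q is then a monomial in w, d:
δQ/Q = √((δw/w)² + (1·δd/d)²) = √(0.000909 + 0.000484) = 0.0373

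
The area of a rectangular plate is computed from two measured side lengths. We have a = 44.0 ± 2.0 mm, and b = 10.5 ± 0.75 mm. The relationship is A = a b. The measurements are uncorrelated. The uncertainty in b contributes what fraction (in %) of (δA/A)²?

(δA/A)² = (1·δa/a)² + (1·δb/b)²
  a term: (1×0.0455)² = 0.00207
  b term: (1×0.0714)² = 0.00510
Total = 0.00717. Share from b = 0.00510/0.00717 = 0.712.

71.2%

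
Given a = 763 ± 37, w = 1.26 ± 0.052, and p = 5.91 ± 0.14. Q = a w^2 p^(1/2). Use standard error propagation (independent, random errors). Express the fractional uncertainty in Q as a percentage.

9.65%

Q is a product of powers, so relative uncertainties combine in quadrature:
  (1·δa/a)² = (1×0.0485)² = 0.00235;  (2·δw/w)² = (2×0.0413)² = 0.00681;  (½·δp/p)² = (0.5×0.0237)² = 0.000140
δQ/Q = √(0.00930) = 0.0965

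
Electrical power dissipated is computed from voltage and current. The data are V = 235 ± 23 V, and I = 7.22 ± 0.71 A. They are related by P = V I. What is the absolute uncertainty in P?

Products/powers → add relative errors in quadrature, weighted by exponent:
  (1·δV/V)² = (1×0.0979)² = 0.00958;  (1·δI/I)² = (1×0.0983)² = 0.00967
δP/P = √(0.0192) = 0.139
P = 1700 W, so δP = 0.139 × 1700 = 235 W.

235 W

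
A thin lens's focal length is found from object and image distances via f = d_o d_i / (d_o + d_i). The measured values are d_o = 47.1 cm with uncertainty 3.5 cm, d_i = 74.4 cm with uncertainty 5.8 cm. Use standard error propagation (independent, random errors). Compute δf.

1.58 cm

∂f/∂d_o = (d_i/(d_o+d_i))² = 0.375;  ∂f/∂d_i = (d_o/(d_o+d_i))² = 0.150
δf = √((∂f/∂d_o · δd_o)² + (∂f/∂d_i · δd_i)²) = √(1.72 + 0.760) = 1.58 cm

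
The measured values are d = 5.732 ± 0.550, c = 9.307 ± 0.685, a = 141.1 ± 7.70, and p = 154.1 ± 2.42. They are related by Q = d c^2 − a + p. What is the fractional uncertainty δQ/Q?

Let w = d·c^2 = 496.5. δw/w = √((1·δd/d)² + (2·δc/c)²) = √(0.00921 + 0.0217) = 0.176, so δw = 87.2.
Q = w − a + p: δQ = √(δw² + δa² + δp²) = √(7610 + 59.3 + 5.86) = 87.6
Q = 509.5, so δQ/Q = 87.6/509.5 = 0.172.

0.172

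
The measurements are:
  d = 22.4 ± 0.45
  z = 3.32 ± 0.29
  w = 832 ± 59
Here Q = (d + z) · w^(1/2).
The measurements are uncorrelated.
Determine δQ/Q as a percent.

Let u = d + z = 25.7. δu = √(δd² + δz²) = √(0.203 + 0.0841) = 0.535, so δu/u = 0.0208.
Q is then a monomial in u, w:
δQ/Q = √((δu/u)² + (½·δw/w)²) = √(0.000433 + 0.00126) = 0.0411

4.11%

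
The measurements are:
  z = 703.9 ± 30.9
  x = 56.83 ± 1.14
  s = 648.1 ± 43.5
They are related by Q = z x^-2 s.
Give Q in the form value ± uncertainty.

141.3 ± 12.7

Q is a product of powers, so relative uncertainties combine in quadrature:
  (1·δz/z)² = (1×0.0439)² = 0.00193;  (-2·δx/x)² = (-2×0.0201)² = 0.00161;  (1·δs/s)² = (1×0.0671)² = 0.00450
δQ/Q = √(0.00804) = 0.0897
Q = 141.3, so δQ = 0.0897 × 141.3 = 12.7.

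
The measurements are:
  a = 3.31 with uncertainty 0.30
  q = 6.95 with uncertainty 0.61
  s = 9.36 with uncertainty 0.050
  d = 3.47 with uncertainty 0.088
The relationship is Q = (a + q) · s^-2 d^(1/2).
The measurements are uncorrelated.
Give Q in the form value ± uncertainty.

0.218 ± 0.0149

Let u = a + q = 10.3. δu = √(δa² + δq²) = √(0.0900 + 0.372) = 0.680, so δu/u = 0.0663.
Q is then a monomial in u, s, d:
δQ/Q = √((δu/u)² + (-2·δs/s)² + (½·δd/d)²) = √(0.00439 + 0.000114 + 0.000161) = 0.0683
Q = 0.218, so δQ = 0.0683 × 0.218 = 0.0149.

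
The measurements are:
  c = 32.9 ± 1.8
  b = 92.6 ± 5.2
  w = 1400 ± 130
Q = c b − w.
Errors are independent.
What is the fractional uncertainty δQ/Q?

0.165

Let p = c·b = 3050. δp/p = √((1·δc/c)² + (1·δb/b)²) = √(0.00299 + 0.00315) = 0.0784, so δp = 239.
Q = p − w: δQ = √(δp² + δw²) = √(57100 + 16900) = 272
Q = 1650, so δQ/Q = 272/1650 = 0.165.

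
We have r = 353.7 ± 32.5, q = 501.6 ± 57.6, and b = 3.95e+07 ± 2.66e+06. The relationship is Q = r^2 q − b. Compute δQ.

1.39e+07

Let p = r^2·q = 6.275e+07. δp/p = √((2·δr/r)² + (1·δq/q)²) = √(0.0338 + 0.0132) = 0.217, so δp = 1.36e+07.
Q = p − b: δQ = √(δp² + δb²) = √(1.85e+14 + 7.08e+12) = 1.39e+07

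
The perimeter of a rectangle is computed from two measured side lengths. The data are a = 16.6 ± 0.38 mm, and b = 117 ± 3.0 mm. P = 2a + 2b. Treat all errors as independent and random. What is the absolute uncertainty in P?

Sums and differences: (δP)² = Σ (cᵢ δxᵢ)².
  (2·δa)² = 0.578;  (2·δb)² = 36.0
δP = √(36.6) = 6.05 mm

6.05 mm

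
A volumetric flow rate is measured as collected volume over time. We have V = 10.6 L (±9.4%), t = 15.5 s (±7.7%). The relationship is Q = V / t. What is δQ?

Since Q is a product/quotient, work with relative uncertainties:
  (1·δV/V)² = (1×0.0940)² = 0.00884;  (-1·δt/t)² = (-1×0.0770)² = 0.00593
δQ/Q = √(0.0148) = 0.122
Q = 0.684 L/s, so δQ = 0.122 × 0.684 = 0.0831 L/s.

0.0831 L/s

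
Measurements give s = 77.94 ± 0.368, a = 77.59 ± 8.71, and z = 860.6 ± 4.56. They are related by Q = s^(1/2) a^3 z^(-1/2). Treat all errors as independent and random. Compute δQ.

47300

Products/powers → add relative errors in quadrature, weighted by exponent:
  (½·δs/s)² = (0.5×0.00472)² = 5.57e-06;  (3·δa/a)² = (3×0.112)² = 0.113;  (−½·δz/z)² = (-0.5×0.00530)² = 7.02e-06
δQ/Q = √(0.113) = 0.337
Q = 140600, so δQ = 0.337 × 140600 = 47300.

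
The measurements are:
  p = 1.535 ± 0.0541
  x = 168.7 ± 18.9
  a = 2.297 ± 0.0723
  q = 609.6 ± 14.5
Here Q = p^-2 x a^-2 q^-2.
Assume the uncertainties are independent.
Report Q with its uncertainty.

(3.652 ± 0.563) × 10^-5

Since Q is a product/quotient, work with relative uncertainties:
  (-2·δp/p)² = (-2×0.0352)² = 0.00497;  (1·δx/x)² = (1×0.112)² = 0.0126;  (-2·δa/a)² = (-2×0.0315)² = 0.00396;  (-2·δq/q)² = (-2×0.0238)² = 0.00226
δQ/Q = √(0.0237) = 0.154
Q = 3.652e-05, so δQ = 0.154 × 3.652e-05 = 5.63e-06.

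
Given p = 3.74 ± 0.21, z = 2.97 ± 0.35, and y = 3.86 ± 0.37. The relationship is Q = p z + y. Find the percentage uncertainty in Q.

Let w = p·z = 11.1. δw/w = √((1·δp/p)² + (1·δz/z)²) = √(0.00315 + 0.0139) = 0.131, so δw = 1.45.
Q = w + y: δQ = √(δw² + δy²) = √(2.10 + 0.137) = 1.50
Q = 15.0, so δQ/Q = 1.50/15.0 = 0.1000.

10.00%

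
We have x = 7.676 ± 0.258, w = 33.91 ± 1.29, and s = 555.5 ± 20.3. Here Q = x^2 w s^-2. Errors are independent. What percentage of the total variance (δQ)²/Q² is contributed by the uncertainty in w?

12.8%

(δQ/Q)² = (2·δx/x)² + (1·δw/w)² + (-2·δs/s)²
  x term: (2×0.0336)² = 0.00452
  w term: (1×0.0380)² = 0.00145
  s term: (-2×0.0365)² = 0.00534
Total = 0.0113. Share from w = 0.00145/0.0113 = 0.128.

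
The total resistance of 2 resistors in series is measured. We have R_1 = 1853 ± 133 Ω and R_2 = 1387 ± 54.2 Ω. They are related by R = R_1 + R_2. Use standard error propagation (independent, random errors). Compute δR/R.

0.0443

Each term contributes (cᵢ δxᵢ)² to (δR)²:
  (δR_1)² = 17700;  (δR_2)² = 2940
δR = √(20600) = 144 Ω
R = 3240 Ω, so δR/R = 144/3240 = 0.0443.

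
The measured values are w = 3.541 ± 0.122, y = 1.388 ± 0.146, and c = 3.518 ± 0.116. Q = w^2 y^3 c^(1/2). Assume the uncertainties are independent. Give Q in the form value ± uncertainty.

For a monomial Q ∝ w^2, y^3, c^(1/2), fractional errors add in quadrature:
  (2·δw/w)² = (2×0.0345)² = 0.00475;  (3·δy/y)² = (3×0.105)² = 0.0996;  (½·δc/c)² = (0.5×0.0330)² = 0.000272
δQ/Q = √(0.105) = 0.323
Q = 62.89, so δQ = 0.323 × 62.89 = 20.3.

62.89 ± 20.3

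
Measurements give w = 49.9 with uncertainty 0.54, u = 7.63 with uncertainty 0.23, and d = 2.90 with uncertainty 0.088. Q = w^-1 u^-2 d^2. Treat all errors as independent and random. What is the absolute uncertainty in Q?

For a monomial Q ∝ w^-1, u^-2, d^2, fractional errors add in quadrature:
  (-1·δw/w)² = (-1×0.0108)² = 0.000117;  (-2·δu/u)² = (-2×0.0301)² = 0.00363;  (2·δd/d)² = (2×0.0303)² = 0.00368
δQ/Q = √(0.00744) = 0.0862
Q = 0.00289, so δQ = 0.0862 × 0.00289 = 0.000250.

0.000250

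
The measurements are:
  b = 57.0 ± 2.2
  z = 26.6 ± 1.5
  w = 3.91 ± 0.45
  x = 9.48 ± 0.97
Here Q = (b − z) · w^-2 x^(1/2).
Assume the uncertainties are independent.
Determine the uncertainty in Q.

1.54

Let u = b − z = 30.4. δu = √(δb² + δz²) = √(4.84 + 2.25) = 2.66, so δu/u = 0.0876.
Q is then a monomial in u, w, x:
δQ/Q = √((δu/u)² + (-2·δw/w)² + (½·δx/x)²) = √(0.00767 + 0.0530 + 0.00262) = 0.252
Q = 6.12, so δQ = 0.252 × 6.12 = 1.54.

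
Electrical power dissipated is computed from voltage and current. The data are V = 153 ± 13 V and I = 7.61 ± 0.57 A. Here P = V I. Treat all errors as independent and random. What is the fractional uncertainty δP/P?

Products/powers → add relative errors in quadrature, weighted by exponent:
  (1·δV/V)² = (1×0.0850)² = 0.00722;  (1·δI/I)² = (1×0.0749)² = 0.00561
δP/P = √(0.0128) = 0.113

0.113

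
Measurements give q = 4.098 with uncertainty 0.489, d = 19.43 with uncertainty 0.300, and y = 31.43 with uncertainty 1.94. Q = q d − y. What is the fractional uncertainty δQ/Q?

0.203

Let p = q·d = 79.62. δp/p = √((1·δq/q)² + (1·δd/d)²) = √(0.0142 + 0.000238) = 0.120, so δp = 9.58.
Q = p − y: δQ = √(δp² + δy²) = √(91.8 + 3.76) = 9.77
Q = 48.19, so δQ/Q = 9.77/48.19 = 0.203.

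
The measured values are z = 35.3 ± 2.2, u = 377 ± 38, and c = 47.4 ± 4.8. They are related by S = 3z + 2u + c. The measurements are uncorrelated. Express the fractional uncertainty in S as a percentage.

S is a linear combination, so absolute uncertainties add in quadrature:
  (3·δz)² = 43.6;  (2·δu)² = 5780;  (δc)² = 23.0
δS = √(5840) = 76.4
S = 907, so δS/S = 76.4/907 = 0.0842.

8.42%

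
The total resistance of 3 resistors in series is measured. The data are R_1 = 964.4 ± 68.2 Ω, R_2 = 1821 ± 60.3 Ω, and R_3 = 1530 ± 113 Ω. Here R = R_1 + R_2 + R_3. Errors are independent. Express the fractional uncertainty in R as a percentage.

Sums and differences: (δR)² = Σ (cᵢ δxᵢ)².
  (δR_1)² = 4650;  (δR_2)² = 3640;  (δR_3)² = 12800
δR = √(21100) = 145 Ω
R = 4315 Ω, so δR/R = 145/4315 = 0.0336.

3.36%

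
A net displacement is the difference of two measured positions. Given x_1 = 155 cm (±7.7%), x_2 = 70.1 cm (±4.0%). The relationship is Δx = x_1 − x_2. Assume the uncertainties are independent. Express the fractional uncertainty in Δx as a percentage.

Sums and differences: (δΔx)² = Σ (cᵢ δxᵢ)².
  (δx_1)² = 142;  (δx_2)² = 7.86
δΔx = √(150) = 12.3 cm
Δx = 84.9 cm, so δΔx/Δx = 12.3/84.9 = 0.144.

14.4%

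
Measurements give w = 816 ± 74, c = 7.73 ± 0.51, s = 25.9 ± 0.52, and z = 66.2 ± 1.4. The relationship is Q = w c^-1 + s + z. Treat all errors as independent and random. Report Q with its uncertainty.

Let p = w·c^-1 = 106. δp/p = √((1·δw/w)² + (-1·δc/c)²) = √(0.00822 + 0.00435) = 0.112, so δp = 11.8.
Q = p + s + z: δQ = √(δp² + δs² + δz²) = √(140 + 0.270 + 1.96) = 11.9
Q = 198.

198 ± 11.9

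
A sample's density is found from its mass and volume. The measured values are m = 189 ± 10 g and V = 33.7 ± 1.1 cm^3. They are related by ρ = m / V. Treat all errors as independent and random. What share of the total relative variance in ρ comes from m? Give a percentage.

72.4%

(δρ/ρ)² = (1·δm/m)² + (-1·δV/V)²
  m term: (1×0.0529)² = 0.00280
  V term: (-1×0.0326)² = 0.00107
Total = 0.00386. Share from m = 0.00280/0.00386 = 0.724.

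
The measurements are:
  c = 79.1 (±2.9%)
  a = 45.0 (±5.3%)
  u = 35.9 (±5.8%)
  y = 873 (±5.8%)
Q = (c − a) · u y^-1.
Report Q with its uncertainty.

1.40 ± 0.178

Let w = c − a = 34.1. δw = √(δc² + δa²) = √(5.26 + 5.69) = 3.31, so δw/w = 0.0970.
Q is then a monomial in w, u, y:
δQ/Q = √((δw/w)² + (1·δu/u)² + (-1·δy/y)²) = √(0.00942 + 0.00336 + 0.00336) = 0.127
Q = 1.40, so δQ = 0.127 × 1.40 = 0.178.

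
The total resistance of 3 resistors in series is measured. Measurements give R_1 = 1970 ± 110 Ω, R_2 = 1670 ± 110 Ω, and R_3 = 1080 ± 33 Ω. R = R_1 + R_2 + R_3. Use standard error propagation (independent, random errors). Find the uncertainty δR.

159 Ω

Absolute uncertainties add in quadrature for a linear combination:
  (δR_1)² = 12100;  (δR_2)² = 12100;  (δR_3)² = 1090
δR = √(25300) = 159 Ω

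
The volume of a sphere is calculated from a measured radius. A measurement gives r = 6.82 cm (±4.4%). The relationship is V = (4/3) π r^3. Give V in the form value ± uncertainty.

1330 ± 175 cm^3

V ∝ r^3, so δV/V = |3| · δr/r = 3 × 0.0440 = 0.132.
V = 1330 cm^3, so δV = 0.132 × 1330 = 175 cm^3.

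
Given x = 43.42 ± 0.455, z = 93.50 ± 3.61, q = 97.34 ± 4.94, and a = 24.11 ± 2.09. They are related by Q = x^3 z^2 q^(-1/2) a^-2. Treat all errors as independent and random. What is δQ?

24200

For a monomial Q ∝ x^3, z^2, q^(-1/2), a^-2, fractional errors add in quadrature:
  (3·δx/x)² = (3×0.0105)² = 0.000988;  (2·δz/z)² = (2×0.0386)² = 0.00596;  (−½·δq/q)² = (-0.5×0.0507)² = 0.000644;  (-2·δa/a)² = (-2×0.0867)² = 0.0301
δQ/Q = √(0.0377) = 0.194
Q = 124800, so δQ = 0.194 × 124800 = 24200.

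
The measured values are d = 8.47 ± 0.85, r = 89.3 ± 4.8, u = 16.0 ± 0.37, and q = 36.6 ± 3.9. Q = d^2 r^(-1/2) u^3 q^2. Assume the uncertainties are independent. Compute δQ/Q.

Products/powers → add relative errors in quadrature, weighted by exponent:
  (2·δd/d)² = (2×0.100)² = 0.0403;  (−½·δr/r)² = (-0.5×0.0538)² = 0.000722;  (3·δu/u)² = (3×0.0231)² = 0.00481;  (2·δq/q)² = (2×0.107)² = 0.0454
δQ/Q = √(0.0912) = 0.302

0.302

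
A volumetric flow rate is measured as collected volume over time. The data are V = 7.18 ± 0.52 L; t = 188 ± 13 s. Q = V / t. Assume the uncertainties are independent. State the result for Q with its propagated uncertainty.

0.0382 ± 0.00382 L/s

For a monomial Q ∝ V, t^-1, fractional errors add in quadrature:
  (1·δV/V)² = (1×0.0724)² = 0.00525;  (-1·δt/t)² = (-1×0.0691)² = 0.00478
δQ/Q = √(0.0100) = 0.100
Q = 0.0382 L/s, so δQ = 0.100 × 0.0382 = 0.00382 L/s.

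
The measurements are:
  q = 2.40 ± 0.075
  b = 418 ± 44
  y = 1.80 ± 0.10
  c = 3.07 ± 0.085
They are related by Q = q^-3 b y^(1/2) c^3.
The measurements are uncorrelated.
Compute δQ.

195

Each factor contributes (exponent × relative error)² to (δQ/Q)²:
  (-3·δq/q)² = (-3×0.0312)² = 0.00879;  (1·δb/b)² = (1×0.105)² = 0.0111;  (½·δy/y)² = (0.5×0.0556)² = 0.000772;  (3·δc/c)² = (3×0.0277)² = 0.00690
δQ/Q = √(0.0275) = 0.166
Q = 1170, so δQ = 0.166 × 1170 = 195.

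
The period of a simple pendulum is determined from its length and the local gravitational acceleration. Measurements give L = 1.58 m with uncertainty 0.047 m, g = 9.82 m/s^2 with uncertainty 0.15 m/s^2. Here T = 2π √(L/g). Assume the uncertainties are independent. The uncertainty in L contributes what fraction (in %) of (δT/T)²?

(δT/T)² = (½·δL/L)² + (−½·δg/g)²
  L term: (0.5×0.0297)² = 0.000221
  g term: (-0.5×0.0153)² = 5.83e-05
Total = 0.000280. Share from L = 0.000221/0.000280 = 0.791.

79.1%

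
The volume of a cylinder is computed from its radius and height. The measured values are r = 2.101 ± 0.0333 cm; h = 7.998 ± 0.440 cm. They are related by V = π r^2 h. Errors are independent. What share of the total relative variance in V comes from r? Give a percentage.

(δV/V)² = (2·δr/r)² + (1·δh/h)²
  r term: (2×0.0158)² = 0.00100
  h term: (1×0.0550)² = 0.00303
Total = 0.00403. Share from r = 0.00100/0.00403 = 0.249.

24.9%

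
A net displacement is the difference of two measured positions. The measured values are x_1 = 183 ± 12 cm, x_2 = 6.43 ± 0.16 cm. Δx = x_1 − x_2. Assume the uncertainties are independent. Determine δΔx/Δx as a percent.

Absolute uncertainties add in quadrature for a linear combination:
  (δx_1)² = 144;  (δx_2)² = 0.0256
δΔx = √(144) = 12.0 cm
Δx = 177 cm, so δΔx/Δx = 12.0/177 = 0.0680.

6.80%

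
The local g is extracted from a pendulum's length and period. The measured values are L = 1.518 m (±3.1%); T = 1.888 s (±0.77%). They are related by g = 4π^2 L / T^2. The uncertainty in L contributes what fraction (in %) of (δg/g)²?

80.2%

(δg/g)² = (1·δL/L)² + (-2·δT/T)²
  L term: (1×0.0310)² = 0.000961
  T term: (-2×0.00770)² = 0.000237
Total = 0.00120. Share from L = 0.000961/0.00120 = 0.802.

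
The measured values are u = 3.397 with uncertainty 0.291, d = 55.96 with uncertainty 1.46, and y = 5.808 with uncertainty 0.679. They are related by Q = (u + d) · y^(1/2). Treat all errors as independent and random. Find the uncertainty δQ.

Let w = u + d = 59.36. δw = √(δu² + δd²) = √(0.0847 + 2.13) = 1.49, so δw/w = 0.0251.
Q is then a monomial in w, y:
δQ/Q = √((δw/w)² + (½·δy/y)²) = √(0.000629 + 0.00342) = 0.0636
Q = 143.0, so δQ = 0.0636 × 143.0 = 9.10.

9.10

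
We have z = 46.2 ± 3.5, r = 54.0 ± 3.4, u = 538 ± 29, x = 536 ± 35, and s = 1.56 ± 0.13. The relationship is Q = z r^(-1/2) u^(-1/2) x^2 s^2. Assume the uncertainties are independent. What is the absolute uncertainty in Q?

Relative error in a monomial: (δQ/Q)² = Σ (nᵢ · δxᵢ/xᵢ)².
  (1·δz/z)² = (1×0.0758)² = 0.00574;  (−½·δr/r)² = (-0.5×0.0630)² = 0.000991;  (−½·δu/u)² = (-0.5×0.0539)² = 0.000726;  (2·δx/x)² = (2×0.0653)² = 0.0171;  (2·δs/s)² = (2×0.0833)² = 0.0278
δQ/Q = √(0.0523) = 0.229
Q = 1.9e+05, so δQ = 0.229 × 1.9e+05 = 43300.

43300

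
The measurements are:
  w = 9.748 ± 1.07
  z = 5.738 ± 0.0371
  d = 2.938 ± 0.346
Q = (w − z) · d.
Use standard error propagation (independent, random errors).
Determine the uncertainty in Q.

3.44

Let u = w − z = 4.010. δu = √(δw² + δz²) = √(1.14 + 0.00138) = 1.07, so δu/u = 0.267.
Q is then a monomial in u, d:
δQ/Q = √((δu/u)² + (1·δd/d)²) = √(0.0713 + 0.0139) = 0.292
Q = 11.78, so δQ = 0.292 × 11.78 = 3.44.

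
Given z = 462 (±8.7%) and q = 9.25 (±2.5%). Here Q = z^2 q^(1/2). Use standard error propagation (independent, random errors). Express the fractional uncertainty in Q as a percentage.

Relative error in a monomial: (δQ/Q)² = Σ (nᵢ · δxᵢ/xᵢ)².
  (2·δz/z)² = (2×0.0870)² = 0.0303;  (½·δq/q)² = (0.5×0.0250)² = 0.000156
δQ/Q = √(0.0304) = 0.174

17.4%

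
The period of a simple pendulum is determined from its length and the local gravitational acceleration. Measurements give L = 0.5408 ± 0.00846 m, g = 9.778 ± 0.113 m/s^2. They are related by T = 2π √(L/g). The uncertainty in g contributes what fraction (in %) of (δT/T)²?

(δT/T)² = (½·δL/L)² + (−½·δg/g)²
  L term: (0.5×0.0156)² = 6.12e-05
  g term: (-0.5×0.0116)² = 3.34e-05
Total = 9.46e-05. Share from g = 3.34e-05/9.46e-05 = 0.353.

35.3%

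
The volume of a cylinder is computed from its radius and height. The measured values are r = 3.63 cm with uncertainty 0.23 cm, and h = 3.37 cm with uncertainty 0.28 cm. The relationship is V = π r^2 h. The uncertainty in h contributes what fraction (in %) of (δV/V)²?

30.1%

(δV/V)² = (2·δr/r)² + (1·δh/h)²
  r term: (2×0.0634)² = 0.0161
  h term: (1×0.0831)² = 0.00690
Total = 0.0230. Share from h = 0.00690/0.0230 = 0.301.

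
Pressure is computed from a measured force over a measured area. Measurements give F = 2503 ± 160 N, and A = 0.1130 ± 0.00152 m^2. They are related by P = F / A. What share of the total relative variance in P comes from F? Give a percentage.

(δP/P)² = (1·δF/F)² + (-1·δA/A)²
  F term: (1×0.0639)² = 0.00409
  A term: (-1×0.0135)² = 0.000181
Total = 0.00427. Share from F = 0.00409/0.00427 = 0.958.

95.8%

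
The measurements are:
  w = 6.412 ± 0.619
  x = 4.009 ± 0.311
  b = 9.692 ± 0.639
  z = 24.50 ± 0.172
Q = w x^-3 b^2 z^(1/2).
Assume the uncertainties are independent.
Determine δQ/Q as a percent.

28.4%

Relative error in a monomial: (δQ/Q)² = Σ (nᵢ · δxᵢ/xᵢ)².
  (1·δw/w)² = (1×0.0965)² = 0.00932;  (-3·δx/x)² = (-3×0.0776)² = 0.0542;  (2·δb/b)² = (2×0.0659)² = 0.0174;  (½·δz/z)² = (0.5×0.00702)² = 1.23e-05
δQ/Q = √(0.0809) = 0.284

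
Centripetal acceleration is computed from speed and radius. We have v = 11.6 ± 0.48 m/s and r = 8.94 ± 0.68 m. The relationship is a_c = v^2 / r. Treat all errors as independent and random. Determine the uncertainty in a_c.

Since a_c is a product/quotient, work with relative uncertainties:
  (2·δv/v)² = (2×0.0414)² = 0.00685;  (-1·δr/r)² = (-1×0.0761)² = 0.00579
δa_c/a_c = √(0.0126) = 0.112
a_c = 15.1 m/s^2, so δa_c = 0.112 × 15.1 = 1.69 m/s^2.

1.69 m/s^2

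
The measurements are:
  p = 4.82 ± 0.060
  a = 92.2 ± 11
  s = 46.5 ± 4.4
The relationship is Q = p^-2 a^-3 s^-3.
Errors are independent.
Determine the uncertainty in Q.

2.5e-13

Each factor contributes (exponent × relative error)² to (δQ/Q)²:
  (-2·δp/p)² = (-2×0.0124)² = 0.000620;  (-3·δa/a)² = (-3×0.119)² = 0.128;  (-3·δs/s)² = (-3×0.0946)² = 0.0806
δQ/Q = √(0.209) = 0.458
Q = 5.46e-13, so δQ = 0.458 × 5.46e-13 = 2.5e-13.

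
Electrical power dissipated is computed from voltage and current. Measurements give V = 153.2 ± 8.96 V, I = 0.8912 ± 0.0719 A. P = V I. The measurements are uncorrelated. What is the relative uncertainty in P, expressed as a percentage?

Relative error in a monomial: (δP/P)² = Σ (nᵢ · δxᵢ/xᵢ)².
  (1·δV/V)² = (1×0.0585)² = 0.00342;  (1·δI/I)² = (1×0.0807)² = 0.00651
δP/P = √(0.00993) = 0.0996

9.96%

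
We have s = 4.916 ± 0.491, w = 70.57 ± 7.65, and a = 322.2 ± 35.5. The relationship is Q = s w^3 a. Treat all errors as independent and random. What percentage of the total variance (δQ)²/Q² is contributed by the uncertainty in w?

82.7%

(δQ/Q)² = (1·δs/s)² + (3·δw/w)² + (1·δa/a)²
  s term: (1×0.0999)² = 0.00998
  w term: (3×0.108)² = 0.106
  a term: (1×0.110)² = 0.0121
Total = 0.128. Share from w = 0.106/0.128 = 0.827.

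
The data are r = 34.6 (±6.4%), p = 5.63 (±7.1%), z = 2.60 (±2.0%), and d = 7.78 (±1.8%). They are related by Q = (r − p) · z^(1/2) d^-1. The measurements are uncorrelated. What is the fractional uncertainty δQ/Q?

Let u = r − p = 29.0. δu = √(δr² + δp²) = √(4.90 + 0.160) = 2.25, so δu/u = 0.0777.
Q is then a monomial in u, z, d:
δQ/Q = √((δu/u)² + (½·δz/z)² + (-1·δd/d)²) = √(0.00603 + 0.000100 + 0.000324) = 0.0804

0.0804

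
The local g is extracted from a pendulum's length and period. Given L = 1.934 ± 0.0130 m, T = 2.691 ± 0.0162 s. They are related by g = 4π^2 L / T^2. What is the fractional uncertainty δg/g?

Since g is a product/quotient, work with relative uncertainties:
  (1·δL/L)² = (1×0.00672)² = 4.52e-05;  (-2·δT/T)² = (-2×0.00602)² = 0.000145
δg/g = √(0.000190) = 0.0138

0.0138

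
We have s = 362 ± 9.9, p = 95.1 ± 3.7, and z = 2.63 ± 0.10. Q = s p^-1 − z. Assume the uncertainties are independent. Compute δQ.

0.207

Let w = s·p^-1 = 3.81. δw/w = √((1·δs/s)² + (-1·δp/p)²) = √(0.000748 + 0.00151) = 0.0476, so δw = 0.181.
Q = w − z: δQ = √(δw² + δz²) = √(0.0328 + 0.0100) = 0.207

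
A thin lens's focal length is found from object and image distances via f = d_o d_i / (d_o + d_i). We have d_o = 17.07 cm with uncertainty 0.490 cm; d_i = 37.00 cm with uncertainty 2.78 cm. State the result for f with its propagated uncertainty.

11.68 ± 0.360 cm

∂f/∂d_o = (d_i/(d_o+d_i))² = 0.468;  ∂f/∂d_i = (d_o/(d_o+d_i))² = 0.0997
δf = √((∂f/∂d_o · δd_o)² + (∂f/∂d_i · δd_i)²) = √(0.0526 + 0.0768) = 0.360 cm
f = 11.68 cm.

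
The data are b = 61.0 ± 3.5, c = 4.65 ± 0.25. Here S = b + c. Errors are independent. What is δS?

Each term contributes (cᵢ δxᵢ)² to (δS)²:
  (δb)² = 12.2;  (δc)² = 0.0625
δS = √(12.3) = 3.51

3.51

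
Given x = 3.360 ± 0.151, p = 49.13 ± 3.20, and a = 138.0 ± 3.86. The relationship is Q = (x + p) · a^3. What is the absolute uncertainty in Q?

1.43e+07

Let u = x + p = 52.49. δu = √(δx² + δp²) = √(0.0228 + 10.2) = 3.20, so δu/u = 0.0610.
Q is then a monomial in u, a:
δQ/Q = √((δu/u)² + (3·δa/a)²) = √(0.00372 + 0.00704) = 0.104
Q = 1.379e+08, so δQ = 0.104 × 1.379e+08 = 1.43e+07.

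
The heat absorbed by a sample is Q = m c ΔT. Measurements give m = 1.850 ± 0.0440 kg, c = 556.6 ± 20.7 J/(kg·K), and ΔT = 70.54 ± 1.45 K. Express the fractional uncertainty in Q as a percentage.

4.87%

Products/powers → add relative errors in quadrature, weighted by exponent:
  (1·δm/m)² = (1×0.0238)² = 0.000566;  (1·δc/c)² = (1×0.0372)² = 0.00138;  (1·δΔT/ΔT)² = (1×0.0206)² = 0.000423
δQ/Q = √(0.00237) = 0.0487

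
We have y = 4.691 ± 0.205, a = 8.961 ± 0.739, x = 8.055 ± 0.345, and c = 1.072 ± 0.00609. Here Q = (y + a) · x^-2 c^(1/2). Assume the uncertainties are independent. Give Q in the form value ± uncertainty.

0.2179 ± 0.0223

Let u = y + a = 13.65. δu = √(δy² + δa²) = √(0.0420 + 0.546) = 0.767, so δu/u = 0.0562.
Q is then a monomial in u, x, c:
δQ/Q = √((δu/u)² + (-2·δx/x)² + (½·δc/c)²) = √(0.00316 + 0.00734 + 8.07e-06) = 0.102
Q = 0.2179, so δQ = 0.102 × 0.2179 = 0.0223.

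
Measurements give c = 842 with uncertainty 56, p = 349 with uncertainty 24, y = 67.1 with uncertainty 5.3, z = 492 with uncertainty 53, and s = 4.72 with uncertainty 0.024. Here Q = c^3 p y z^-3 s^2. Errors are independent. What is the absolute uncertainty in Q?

1.03e+06

Products/powers → add relative errors in quadrature, weighted by exponent:
  (3·δc/c)² = (3×0.0665)² = 0.0398;  (1·δp/p)² = (1×0.0688)² = 0.00473;  (1·δy/y)² = (1×0.0790)² = 0.00624;  (-3·δz/z)² = (-3×0.108)² = 0.104;  (2·δs/s)² = (2×0.00508)² = 0.000103
δQ/Q = √(0.155) = 0.394
Q = 2.62e+06, so δQ = 0.394 × 2.62e+06 = 1.03e+06.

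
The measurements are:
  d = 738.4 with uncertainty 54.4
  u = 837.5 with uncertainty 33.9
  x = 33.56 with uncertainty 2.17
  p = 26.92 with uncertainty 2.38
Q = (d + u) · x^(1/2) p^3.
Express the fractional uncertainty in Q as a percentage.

27.0%

Let w = d + u = 1576. δw = √(δd² + δu²) = √(2960 + 1150) = 64.1, so δw/w = 0.0407.
Q is then a monomial in w, x, p:
δQ/Q = √((δw/w)² + (½·δx/x)² + (3·δp/p)²) = √(0.00165 + 0.00105 + 0.0703) = 0.270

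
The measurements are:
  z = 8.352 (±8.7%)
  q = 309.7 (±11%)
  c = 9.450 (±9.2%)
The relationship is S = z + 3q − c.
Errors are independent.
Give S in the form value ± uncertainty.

928.0 ± 102

Each term contributes (cᵢ δxᵢ)² to (δS)²:
  (δz)² = 0.528;  (3·δq)² = 10400;  (δc)² = 0.756
δS = √(10400) = 102
S = 928.0.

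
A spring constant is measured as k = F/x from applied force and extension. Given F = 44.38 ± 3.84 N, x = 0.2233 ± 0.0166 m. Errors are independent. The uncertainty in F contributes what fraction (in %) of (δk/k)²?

57.5%

(δk/k)² = (1·δF/F)² + (-1·δx/x)²
  F term: (1×0.0865)² = 0.00749
  x term: (-1×0.0743)² = 0.00553
Total = 0.0130. Share from F = 0.00749/0.0130 = 0.575.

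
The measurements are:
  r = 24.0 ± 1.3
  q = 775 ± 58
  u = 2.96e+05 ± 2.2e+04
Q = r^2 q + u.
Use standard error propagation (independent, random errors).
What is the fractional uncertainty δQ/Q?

Let p = r^2·q = 4.46e+05. δp/p = √((2·δr/r)² + (1·δq/q)²) = √(0.0117 + 0.00560) = 0.132, so δp = 58800.
Q = p + u: δQ = √(δp² + δu²) = √(3.45e+09 + 4.84e+08) = 62800
Q = 7.42e+05, so δQ/Q = 62800/7.42e+05 = 0.0845.

0.0845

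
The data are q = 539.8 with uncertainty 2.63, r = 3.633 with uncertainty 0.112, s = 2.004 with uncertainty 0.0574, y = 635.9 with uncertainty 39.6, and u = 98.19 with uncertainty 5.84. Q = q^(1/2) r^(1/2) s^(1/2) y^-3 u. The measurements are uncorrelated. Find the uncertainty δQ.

Q is a product of powers, so relative uncertainties combine in quadrature:
  (½·δq/q)² = (0.5×0.00487)² = 5.93e-06;  (½·δr/r)² = (0.5×0.0308)² = 0.000238;  (½·δs/s)² = (0.5×0.0286)² = 0.000205;  (-3·δy/y)² = (-3×0.0623)² = 0.0349;  (1·δu/u)² = (1×0.0595)² = 0.00354
δQ/Q = √(0.0389) = 0.197
Q = 2.394e-05, so δQ = 0.197 × 2.394e-05 = 4.72e-06.

4.72e-06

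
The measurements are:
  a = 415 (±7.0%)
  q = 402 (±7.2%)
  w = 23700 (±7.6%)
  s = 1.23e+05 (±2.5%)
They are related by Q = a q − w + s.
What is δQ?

17100

Let p = a·q = 1.67e+05. δp/p = √((1·δa/a)² + (1·δq/q)²) = √(0.00490 + 0.00518) = 0.100, so δp = 16800.
Q = p − w + s: δQ = √(δp² + δw² + δs²) = √(2.81e+08 + 3.24e+06 + 9.46e+06) = 17100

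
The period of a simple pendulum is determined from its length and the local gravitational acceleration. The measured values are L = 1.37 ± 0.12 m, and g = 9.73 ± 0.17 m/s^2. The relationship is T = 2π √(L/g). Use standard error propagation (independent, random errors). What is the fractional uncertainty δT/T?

0.0447

Each factor contributes (exponent × relative error)² to (δT/T)²:
  (½·δL/L)² = (0.5×0.0876)² = 0.00192;  (−½·δg/g)² = (-0.5×0.0175)² = 7.63e-05
δT/T = √(0.00199) = 0.0447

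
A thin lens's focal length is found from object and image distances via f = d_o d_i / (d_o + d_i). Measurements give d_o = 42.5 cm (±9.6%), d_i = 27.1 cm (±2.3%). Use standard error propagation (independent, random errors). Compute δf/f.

∂f/∂d_o = (d_i/(d_o+d_i))² = 0.152;  ∂f/∂d_i = (d_o/(d_o+d_i))² = 0.373
δf = √((∂f/∂d_o · δd_o)² + (∂f/∂d_i · δd_i)²) = √(0.383 + 0.0540) = 0.661 cm
f = 16.5 cm, so δf/f = 0.661/16.5 = 0.0399.

0.0399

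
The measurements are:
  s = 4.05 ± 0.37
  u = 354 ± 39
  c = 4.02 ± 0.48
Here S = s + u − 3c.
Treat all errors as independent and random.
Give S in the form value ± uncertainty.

Absolute uncertainties add in quadrature for a linear combination:
  (δs)² = 0.137;  (δu)² = 1520;  (3·δc)² = 2.07
δS = √(1520) = 39.0
S = 346.

346 ± 39.0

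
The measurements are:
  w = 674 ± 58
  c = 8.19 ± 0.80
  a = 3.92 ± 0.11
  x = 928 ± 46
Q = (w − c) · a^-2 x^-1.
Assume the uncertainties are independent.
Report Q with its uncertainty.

0.0467 ± 0.00536

Let u = w − c = 666. δu = √(δw² + δc²) = √(3360 + 0.640) = 58.0, so δu/u = 0.0871.
Q is then a monomial in u, a, x:
δQ/Q = √((δu/u)² + (-2·δa/a)² + (-1·δx/x)²) = √(0.00759 + 0.00315 + 0.00246) = 0.115
Q = 0.0467, so δQ = 0.115 × 0.0467 = 0.00536.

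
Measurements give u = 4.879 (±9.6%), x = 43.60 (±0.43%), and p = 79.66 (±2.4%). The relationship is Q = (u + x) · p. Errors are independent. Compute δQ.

101

Let w = u + x = 48.48. δw = √(δu² + δx²) = √(0.219 + 0.0351) = 0.505, so δw/w = 0.0104.
Q is then a monomial in w, p:
δQ/Q = √((δw/w)² + (1·δp/p)²) = √(0.000108 + 0.000576) = 0.0262
Q = 3862, so δQ = 0.0262 × 3862 = 101.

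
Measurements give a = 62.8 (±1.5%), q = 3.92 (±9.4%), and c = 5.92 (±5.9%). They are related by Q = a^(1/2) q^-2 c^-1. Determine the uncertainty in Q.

0.0172

For a monomial Q ∝ a^(1/2), q^-2, c^-1, fractional errors add in quadrature:
  (½·δa/a)² = (0.5×0.0150)² = 5.62e-05;  (-2·δq/q)² = (-2×0.0940)² = 0.0353;  (-1·δc/c)² = (-1×0.0590)² = 0.00348
δQ/Q = √(0.0389) = 0.197
Q = 0.0871, so δQ = 0.197 × 0.0871 = 0.0172.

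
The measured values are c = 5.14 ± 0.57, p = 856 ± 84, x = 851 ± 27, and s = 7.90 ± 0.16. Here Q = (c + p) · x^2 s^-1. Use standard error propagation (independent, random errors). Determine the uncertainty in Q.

9.32e+06

Let u = c + p = 861. δu = √(δc² + δp²) = √(0.325 + 7060) = 84.0, so δu/u = 0.0975.
Q is then a monomial in u, x, s:
δQ/Q = √((δu/u)² + (2·δx/x)² + (-1·δs/s)²) = √(0.00952 + 0.00403 + 0.000410) = 0.118
Q = 7.89e+07, so δQ = 0.118 × 7.89e+07 = 9.32e+06.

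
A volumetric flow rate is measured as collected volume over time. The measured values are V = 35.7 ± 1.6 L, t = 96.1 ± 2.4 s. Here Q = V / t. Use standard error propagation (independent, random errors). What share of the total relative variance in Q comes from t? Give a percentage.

23.7%

(δQ/Q)² = (1·δV/V)² + (-1·δt/t)²
  V term: (1×0.0448)² = 0.00201
  t term: (-1×0.0250)² = 0.000624
Total = 0.00263. Share from t = 0.000624/0.00263 = 0.237.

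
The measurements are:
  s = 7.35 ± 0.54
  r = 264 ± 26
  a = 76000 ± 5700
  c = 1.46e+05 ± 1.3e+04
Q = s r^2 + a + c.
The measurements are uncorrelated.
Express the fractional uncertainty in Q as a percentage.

Let p = s·r^2 = 5.12e+05. δp/p = √((1·δs/s)² + (2·δr/r)²) = √(0.00540 + 0.0388) = 0.210, so δp = 1.08e+05.
Q = p + a + c: δQ = √(δp² + δa² + δc²) = √(1.16e+10 + 3.25e+07 + 1.69e+08) = 1.09e+05
Q = 7.34e+05, so δQ/Q = 1.09e+05/7.34e+05 = 0.148.

14.8%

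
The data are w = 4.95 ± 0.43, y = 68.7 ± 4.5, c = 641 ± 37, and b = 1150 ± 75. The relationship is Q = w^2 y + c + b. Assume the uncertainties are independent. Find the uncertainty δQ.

324

Let p = w^2·y = 1680. δp/p = √((2·δw/w)² + (1·δy/y)²) = √(0.0302 + 0.00429) = 0.186, so δp = 313.
Q = p + c + b: δQ = √(δp² + δc² + δb²) = √(97700 + 1370 + 5620) = 324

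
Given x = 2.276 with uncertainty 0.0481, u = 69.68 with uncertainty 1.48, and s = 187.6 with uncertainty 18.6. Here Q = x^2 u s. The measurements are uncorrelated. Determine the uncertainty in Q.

7440

Each factor contributes (exponent × relative error)² to (δQ/Q)²:
  (2·δx/x)² = (2×0.0211)² = 0.00179;  (1·δu/u)² = (1×0.0212)² = 0.000451;  (1·δs/s)² = (1×0.0991)² = 0.00983
δQ/Q = √(0.0121) = 0.110
Q = 67720, so δQ = 0.110 × 67720 = 7440.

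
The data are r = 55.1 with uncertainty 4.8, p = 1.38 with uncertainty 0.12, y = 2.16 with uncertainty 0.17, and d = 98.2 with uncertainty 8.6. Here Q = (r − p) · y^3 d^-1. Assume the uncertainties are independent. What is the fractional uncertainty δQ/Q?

0.267

Let u = r − p = 53.7. δu = √(δr² + δp²) = √(23.0 + 0.0144) = 4.80, so δu/u = 0.0894.
Q is then a monomial in u, y, d:
δQ/Q = √((δu/u)² + (3·δy/y)² + (-1·δd/d)²) = √(0.00799 + 0.0557 + 0.00767) = 0.267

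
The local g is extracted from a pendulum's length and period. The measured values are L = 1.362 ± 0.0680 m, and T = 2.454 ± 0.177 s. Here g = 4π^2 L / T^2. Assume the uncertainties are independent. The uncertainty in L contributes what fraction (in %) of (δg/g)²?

10.7%

(δg/g)² = (1·δL/L)² + (-2·δT/T)²
  L term: (1×0.0499)² = 0.00249
  T term: (-2×0.0721)² = 0.0208
Total = 0.0233. Share from L = 0.00249/0.0233 = 0.107.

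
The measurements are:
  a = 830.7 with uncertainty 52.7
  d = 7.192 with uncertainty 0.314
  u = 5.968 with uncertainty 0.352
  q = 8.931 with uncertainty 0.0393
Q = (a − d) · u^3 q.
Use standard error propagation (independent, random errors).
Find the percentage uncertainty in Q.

Let w = a − d = 823.5. δw = √(δa² + δd²) = √(2780 + 0.0986) = 52.7, so δw/w = 0.0640.
Q is then a monomial in w, u, q:
δQ/Q = √((δw/w)² + (3·δu/u)² + (1·δq/q)²) = √(0.00410 + 0.0313 + 1.94e-05) = 0.188

18.8%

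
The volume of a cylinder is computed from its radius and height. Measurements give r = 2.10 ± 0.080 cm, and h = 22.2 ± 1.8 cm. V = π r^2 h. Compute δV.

34.2 cm^3

Products/powers → add relative errors in quadrature, weighted by exponent:
  (2·δr/r)² = (2×0.0381)² = 0.00580;  (1·δh/h)² = (1×0.0811)² = 0.00657
δV/V = √(0.0124) = 0.111
V = 308 cm^3, so δV = 0.111 × 308 = 34.2 cm^3.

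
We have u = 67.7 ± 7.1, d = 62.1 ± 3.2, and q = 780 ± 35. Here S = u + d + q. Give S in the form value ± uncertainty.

Sums and differences: (δS)² = Σ (cᵢ δxᵢ)².
  (δu)² = 50.4;  (δd)² = 10.2;  (δq)² = 1220
δS = √(1290) = 35.9
S = 910.

910 ± 35.9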